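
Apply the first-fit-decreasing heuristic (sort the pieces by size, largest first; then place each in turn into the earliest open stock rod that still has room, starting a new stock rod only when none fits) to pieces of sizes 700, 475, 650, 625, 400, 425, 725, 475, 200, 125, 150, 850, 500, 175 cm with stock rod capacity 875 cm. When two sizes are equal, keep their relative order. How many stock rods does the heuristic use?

9

Sorted descending: 850, 725, 700, 650, 625, 500, 475, 475, 425, 400, 200, 175, 150, 125.
  850 → stock rod 1 (new)  [load 850/875]
  725 → stock rod 2 (new)  [load 725/875]
  700 → stock rod 3 (new)  [load 700/875]
  650 → stock rod 4 (new)  [load 650/875]
  625 → stock rod 5 (new)  [load 625/875]
  500 → stock rod 6 (new)  [load 500/875]
  475 → stock rod 7 (new)  [load 475/875]
  475 → stock rod 8 (new)  [load 475/875]
  425 → stock rod 9 (new)  [load 425/875]
  400 → stock rod 7  [load 875/875]
  200 → stock rod 4  [load 850/875]
  175 → stock rod 3  [load 875/875]
  150 → stock rod 2  [load 875/875]
  125 → stock rod 5  [load 750/875]
9 stock rods opened.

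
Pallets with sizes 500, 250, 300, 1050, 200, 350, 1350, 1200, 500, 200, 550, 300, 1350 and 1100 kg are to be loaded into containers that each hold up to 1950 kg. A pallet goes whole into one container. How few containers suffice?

5

Total = 1350 + 1350 + 1200 + 1100 + 1050 + 550 + 500 + 500 + 350 + 300 + 300 + 250 + 200 + 200 = 9200 kg.
Lower bound: ⌈9200/1950⌉ = 5 containers.
A packing using 5 containers:
  container 1: 1350 + 550 = 1900
  container 2: 1350 + 500 = 1850
  container 3: 1200 + 500 + 250 = 1950
  container 4: 1100 + 350 + 300 + 200 = 1950
  container 5: 1050 + 300 + 200 = 1550
This matches the lower bound, so 5 is optimal.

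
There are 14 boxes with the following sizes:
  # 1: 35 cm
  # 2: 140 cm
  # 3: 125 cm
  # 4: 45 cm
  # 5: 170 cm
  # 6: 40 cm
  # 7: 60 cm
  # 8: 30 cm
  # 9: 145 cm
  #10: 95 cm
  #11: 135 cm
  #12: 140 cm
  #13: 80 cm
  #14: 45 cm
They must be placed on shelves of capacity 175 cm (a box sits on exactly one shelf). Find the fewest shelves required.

Total = 170 + 145 + 140 + 140 + 135 + 125 + 95 + 80 + 60 + 45 + 45 + 40 + 35 + 30 = 1285 cm.
Lower bound: ⌈1285/175⌉ = 8 shelves.
A packing using 8 shelves:
  shelf 1: 170 = 170
  shelf 2: 145 + 30 = 175
  shelf 3: 140 + 35 = 175
  shelf 4: 140 = 140
  shelf 5: 135 + 40 = 175
  shelf 6: 125 + 45 = 170
  shelf 7: 95 + 80 = 175
  shelf 8: 60 + 45 = 105
This matches the lower bound, so 8 is optimal.

8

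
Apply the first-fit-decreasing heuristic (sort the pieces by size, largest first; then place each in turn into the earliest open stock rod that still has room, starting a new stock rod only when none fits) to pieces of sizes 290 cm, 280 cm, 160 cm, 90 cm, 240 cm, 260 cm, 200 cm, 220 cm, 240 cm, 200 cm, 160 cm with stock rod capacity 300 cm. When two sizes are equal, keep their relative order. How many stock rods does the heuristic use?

Sorted descending: 290, 280, 260, 240, 240, 220, 200, 200, 160, 160, 90.
  290 → stock rod 1 (new)  [load 290/300]
  280 → stock rod 2 (new)  [load 280/300]
  260 → stock rod 3 (new)  [load 260/300]
  240 → stock rod 4 (new)  [load 240/300]
  240 → stock rod 5 (new)  [load 240/300]
  220 → stock rod 6 (new)  [load 220/300]
  200 → stock rod 7 (new)  [load 200/300]
  200 → stock rod 8 (new)  [load 200/300]
  160 → stock rod 9 (new)  [load 160/300]
  160 → stock rod 10 (new)  [load 160/300]
  90 → stock rod 7  [load 290/300]
10 stock rods opened.

10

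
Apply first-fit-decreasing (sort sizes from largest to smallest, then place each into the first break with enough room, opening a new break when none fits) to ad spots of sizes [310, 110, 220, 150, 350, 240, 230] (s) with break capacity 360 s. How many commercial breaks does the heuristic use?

6

Sorted descending: 350, 310, 240, 230, 220, 150, 110.
  350 → break 1 (new)  [load 350/360]
  310 → break 2 (new)  [load 310/360]
  240 → break 3 (new)  [load 240/360]
  230 → break 4 (new)  [load 230/360]
  220 → break 5 (new)  [load 220/360]
  150 → break 6 (new)  [load 150/360]
  110 → break 3  [load 350/360]
6 commercial breaks opened.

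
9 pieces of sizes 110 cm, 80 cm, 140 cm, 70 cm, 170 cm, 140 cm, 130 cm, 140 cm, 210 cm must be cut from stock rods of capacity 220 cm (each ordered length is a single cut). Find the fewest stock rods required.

7

Total = 210 + 170 + 140 + 140 + 140 + 130 + 110 + 80 + 70 = 1190 cm.
Lower bound: ⌈1190/220⌉ = 6 stock rods.
A packing using 7 stock rods:
  stock rod 1: 210 = 210
  stock rod 2: 170 = 170
  stock rod 3: 140 + 80 = 220
  stock rod 4: 140 + 70 = 210
  stock rod 5: 140 = 140
  stock rod 6: 130 = 130
  stock rod 7: 110 = 110
No arrangement into 6 stock rods stays within capacity, so 7 is optimal.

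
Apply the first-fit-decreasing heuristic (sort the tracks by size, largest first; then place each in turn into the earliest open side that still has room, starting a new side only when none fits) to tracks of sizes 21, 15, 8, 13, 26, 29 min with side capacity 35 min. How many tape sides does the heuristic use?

4

Sorted descending: 29, 26, 21, 15, 13, 8.
  29 → side 1 (new)  [load 29/35]
  26 → side 2 (new)  [load 26/35]
  21 → side 3 (new)  [load 21/35]
  15 → side 4 (new)  [load 15/35]
  13 → side 3  [load 34/35]
  8 → side 2  [load 34/35]
4 tape sides opened.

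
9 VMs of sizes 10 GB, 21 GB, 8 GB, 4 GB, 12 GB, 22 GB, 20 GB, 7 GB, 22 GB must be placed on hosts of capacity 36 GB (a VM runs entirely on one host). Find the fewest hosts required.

Total = 22 + 22 + 21 + 20 + 12 + 10 + 8 + 7 + 4 = 126 GB.
Lower bound: ⌈126/36⌉ = 4 hosts.
A packing using 4 hosts:
  host 1: 22 + 12 = 34
  host 2: 22 + 10 + 4 = 36
  host 3: 21 + 8 + 7 = 36
  host 4: 20 = 20
This matches the lower bound, so 4 is optimal.

4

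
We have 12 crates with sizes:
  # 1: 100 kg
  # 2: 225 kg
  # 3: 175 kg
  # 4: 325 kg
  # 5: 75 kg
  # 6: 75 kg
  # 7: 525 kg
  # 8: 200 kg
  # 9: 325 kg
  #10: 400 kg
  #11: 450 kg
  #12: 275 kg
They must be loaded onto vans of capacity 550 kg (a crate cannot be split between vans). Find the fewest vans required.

6

Total = 525 + 450 + 400 + 325 + 325 + 275 + 225 + 200 + 175 + 100 + 75 + 75 = 3150 kg.
Lower bound: ⌈3150/550⌉ = 6 vans.
A packing using 6 vans:
  van 1: 525 = 525
  van 2: 450 + 100 = 550
  van 3: 400 + 75 + 75 = 550
  van 4: 325 + 225 = 550
  van 5: 325 + 200 = 525
  van 6: 275 + 175 = 450
This matches the lower bound, so 6 is optimal.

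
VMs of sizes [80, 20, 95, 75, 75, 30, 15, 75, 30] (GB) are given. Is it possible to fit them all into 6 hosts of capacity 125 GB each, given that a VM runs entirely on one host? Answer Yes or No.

A valid assignment using 5 hosts:
  host 1: 95 + 30 = 125
  host 2: 80 + 30 + 15 = 125
  host 3: 75 + 20 = 95
  host 4: 75 = 75
  host 5: 75 = 75
That uses only 5 ≤ 6, so 6 hosts are enough.

Yes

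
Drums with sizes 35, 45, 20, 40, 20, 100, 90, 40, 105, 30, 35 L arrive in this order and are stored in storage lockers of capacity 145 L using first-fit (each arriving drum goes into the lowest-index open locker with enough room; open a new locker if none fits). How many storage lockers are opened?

5

  35 → locker 1 (new)  [load 35/145]
  45 → locker 1  [load 80/145]
  20 → locker 1  [load 100/145]
  40 → locker 1  [load 140/145]
  20 → locker 2 (new)  [load 20/145]
  100 → locker 2  [load 120/145]
  90 → locker 3 (new)  [load 90/145]
  40 → locker 3  [load 130/145]
  105 → locker 4 (new)  [load 105/145]
  30 → locker 4  [load 135/145]
  35 → locker 5 (new)  [load 35/145]
5 storage lockers opened.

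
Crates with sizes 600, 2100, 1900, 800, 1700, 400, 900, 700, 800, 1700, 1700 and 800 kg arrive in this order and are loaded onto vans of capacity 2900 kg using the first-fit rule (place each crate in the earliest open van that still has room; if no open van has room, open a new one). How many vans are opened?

6

  600 → van 1 (new)  [load 600/2900]
  2100 → van 1  [load 2700/2900]
  1900 → van 2 (new)  [load 1900/2900]
  800 → van 2  [load 2700/2900]
  1700 → van 3 (new)  [load 1700/2900]
  400 → van 3  [load 2100/2900]
  900 → van 4 (new)  [load 900/2900]
  700 → van 3  [load 2800/2900]
  800 → van 4  [load 1700/2900]
  1700 → van 5 (new)  [load 1700/2900]
  1700 → van 6 (new)  [load 1700/2900]
  800 → van 4  [load 2500/2900]
6 vans opened.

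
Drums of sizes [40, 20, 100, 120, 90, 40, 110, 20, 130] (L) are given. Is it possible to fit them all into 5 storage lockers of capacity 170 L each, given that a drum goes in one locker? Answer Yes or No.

A valid assignment using 5 storage lockers:
  locker 1: 130 + 40 = 170
  locker 2: 120 + 40 = 160
  locker 3: 110 + 20 + 20 = 150
  locker 4: 100 = 100
  locker 5: 90 = 90
Every load is within 170 L, so 5 storage lockers suffice.

Yes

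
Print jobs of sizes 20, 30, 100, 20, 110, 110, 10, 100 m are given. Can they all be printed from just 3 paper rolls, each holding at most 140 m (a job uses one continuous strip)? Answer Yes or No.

Total = 500 m; ⌈500/140⌉ = 4.
At least 4 paper rolls are required, but only 3 are allowed.

No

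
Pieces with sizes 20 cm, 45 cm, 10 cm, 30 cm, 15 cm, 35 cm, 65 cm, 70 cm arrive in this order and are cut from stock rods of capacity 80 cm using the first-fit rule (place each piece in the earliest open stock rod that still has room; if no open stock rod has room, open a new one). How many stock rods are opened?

4

  20 → stock rod 1 (new)  [load 20/80]
  45 → stock rod 1  [load 65/80]
  10 → stock rod 1  [load 75/80]
  30 → stock rod 2 (new)  [load 30/80]
  15 → stock rod 2  [load 45/80]
  35 → stock rod 2  [load 80/80]
  65 → stock rod 3 (new)  [load 65/80]
  70 → stock rod 4 (new)  [load 70/80]
4 stock rods opened.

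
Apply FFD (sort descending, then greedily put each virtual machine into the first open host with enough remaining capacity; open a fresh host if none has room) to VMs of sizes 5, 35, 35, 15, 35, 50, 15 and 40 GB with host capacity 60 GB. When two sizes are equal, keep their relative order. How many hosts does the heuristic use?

5

Sorted descending: 50, 40, 35, 35, 35, 15, 15, 5.
  50 → host 1 (new)  [load 50/60]
  40 → host 2 (new)  [load 40/60]
  35 → host 3 (new)  [load 35/60]
  35 → host 4 (new)  [load 35/60]
  35 → host 5 (new)  [load 35/60]
  15 → host 2  [load 55/60]
  15 → host 3  [load 50/60]
  5 → host 1  [load 55/60]
5 hosts opened.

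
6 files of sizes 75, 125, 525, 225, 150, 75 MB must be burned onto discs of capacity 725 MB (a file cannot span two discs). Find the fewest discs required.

2

Total = 525 + 225 + 150 + 125 + 75 + 75 = 1175 MB.
Lower bound: ⌈1175/725⌉ = 2 discs.
A packing using 2 discs:
  disc 1: 525 + 150 = 675
  disc 2: 225 + 125 + 75 + 75 = 500
This matches the lower bound, so 2 is optimal.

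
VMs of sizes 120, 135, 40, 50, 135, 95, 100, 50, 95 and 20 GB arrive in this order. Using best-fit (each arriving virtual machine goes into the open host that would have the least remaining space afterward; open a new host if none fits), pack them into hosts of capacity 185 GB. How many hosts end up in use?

  120 → host 1 (new)  [load 120/185]
  135 → host 2 (new)  [load 135/185]
  40 → host 2  [load 175/185]
  50 → host 1  [load 170/185]
  135 → host 3 (new)  [load 135/185]
  95 → host 4 (new)  [load 95/185]
  100 → host 5 (new)  [load 100/185]
  50 → host 3  [load 185/185]
  95 → host 6 (new)  [load 95/185]
  20 → host 5  [load 120/185]
6 hosts opened.

6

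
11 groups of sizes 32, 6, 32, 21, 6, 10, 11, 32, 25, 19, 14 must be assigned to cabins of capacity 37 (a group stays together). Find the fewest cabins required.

7

Total = 32 + 32 + 32 + 25 + 21 + 19 + 14 + 11 + 10 + 6 + 6 = 208.
Lower bound: ⌈208/37⌉ = 6 cabins.
A packing using 7 cabins:
  cabin 1: 32 = 32
  cabin 2: 32 = 32
  cabin 3: 32 = 32
  cabin 4: 25 + 11 = 36
  cabin 5: 21 + 14 = 35
  cabin 6: 19 + 10 + 6 = 35
  cabin 7: 6 = 6
No arrangement into 6 cabins stays within capacity, so 7 is optimal.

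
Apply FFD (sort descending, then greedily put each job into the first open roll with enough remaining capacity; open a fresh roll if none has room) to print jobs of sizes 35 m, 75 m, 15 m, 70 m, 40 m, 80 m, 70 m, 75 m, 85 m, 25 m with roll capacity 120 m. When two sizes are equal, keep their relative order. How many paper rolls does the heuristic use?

Sorted descending: 85, 80, 75, 75, 70, 70, 40, 35, 25, 15.
  85 → roll 1 (new)  [load 85/120]
  80 → roll 2 (new)  [load 80/120]
  75 → roll 3 (new)  [load 75/120]
  75 → roll 4 (new)  [load 75/120]
  70 → roll 5 (new)  [load 70/120]
  70 → roll 6 (new)  [load 70/120]
  40 → roll 2  [load 120/120]
  35 → roll 1  [load 120/120]
  25 → roll 3  [load 100/120]
  15 → roll 3  [load 115/120]
6 paper rolls opened.

6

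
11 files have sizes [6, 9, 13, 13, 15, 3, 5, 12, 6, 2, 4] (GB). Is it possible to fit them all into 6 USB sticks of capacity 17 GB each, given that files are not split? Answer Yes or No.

A valid assignment using 6 USB sticks:
  USB stick 1: 15 + 2 = 17
  USB stick 2: 13 + 4 = 17
  USB stick 3: 13 + 3 = 16
  USB stick 4: 12 + 5 = 17
  USB stick 5: 9 + 6 = 15
  USB stick 6: 6 = 6
Every load is within 17 GB, so 6 USB sticks suffice.

Yes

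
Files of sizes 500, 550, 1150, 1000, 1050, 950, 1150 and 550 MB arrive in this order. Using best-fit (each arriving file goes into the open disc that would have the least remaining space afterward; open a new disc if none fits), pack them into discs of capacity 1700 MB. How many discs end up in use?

6

  500 → disc 1 (new)  [load 500/1700]
  550 → disc 1  [load 1050/1700]
  1150 → disc 2 (new)  [load 1150/1700]
  1000 → disc 3 (new)  [load 1000/1700]
  1050 → disc 4 (new)  [load 1050/1700]
  950 → disc 5 (new)  [load 950/1700]
  1150 → disc 6 (new)  [load 1150/1700]
  550 → disc 2  [load 1700/1700]
6 discs opened.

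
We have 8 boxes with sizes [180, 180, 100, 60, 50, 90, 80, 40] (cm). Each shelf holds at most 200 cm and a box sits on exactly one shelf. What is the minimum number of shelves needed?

Total = 180 + 180 + 100 + 90 + 80 + 60 + 50 + 40 = 780 cm.
Lower bound: ⌈780/200⌉ = 4 shelves.
A packing using 5 shelves:
  shelf 1: 180 = 180
  shelf 2: 180 = 180
  shelf 3: 100 + 90 = 190
  shelf 4: 80 + 60 + 50 = 190
  shelf 5: 40 = 40
No arrangement into 4 shelves stays within capacity, so 5 is optimal.

5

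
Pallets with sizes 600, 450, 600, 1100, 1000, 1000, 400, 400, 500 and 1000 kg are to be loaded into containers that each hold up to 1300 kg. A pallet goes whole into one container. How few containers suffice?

Total = 1100 + 1000 + 1000 + 1000 + 600 + 600 + 500 + 450 + 400 + 400 = 7050 kg.
Lower bound: ⌈7050/1300⌉ = 6 containers.
A packing using 7 containers:
  container 1: 1100 = 1100
  container 2: 1000 = 1000
  container 3: 1000 = 1000
  container 4: 1000 = 1000
  container 5: 600 + 600 = 1200
  container 6: 500 + 450 = 950
  container 7: 400 + 400 = 800
No arrangement into 6 containers stays within capacity, so 7 is optimal.

7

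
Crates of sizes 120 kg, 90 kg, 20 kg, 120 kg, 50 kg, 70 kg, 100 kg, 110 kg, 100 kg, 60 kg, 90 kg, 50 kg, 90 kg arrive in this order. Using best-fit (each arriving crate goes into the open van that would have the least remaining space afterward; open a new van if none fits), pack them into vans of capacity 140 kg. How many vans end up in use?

  120 → van 1 (new)  [load 120/140]
  90 → van 2 (new)  [load 90/140]
  20 → van 1  [load 140/140]
  120 → van 3 (new)  [load 120/140]
  50 → van 2  [load 140/140]
  70 → van 4 (new)  [load 70/140]
  100 → van 5 (new)  [load 100/140]
  110 → van 6 (new)  [load 110/140]
  100 → van 7 (new)  [load 100/140]
  60 → van 4  [load 130/140]
  90 → van 8 (new)  [load 90/140]
  50 → van 8  [load 140/140]
  90 → van 9 (new)  [load 90/140]
9 vans opened.

9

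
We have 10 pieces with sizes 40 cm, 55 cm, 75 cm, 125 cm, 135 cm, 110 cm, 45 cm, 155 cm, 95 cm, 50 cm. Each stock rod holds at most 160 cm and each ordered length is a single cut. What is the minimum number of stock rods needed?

6

Total = 155 + 135 + 125 + 110 + 95 + 75 + 55 + 50 + 45 + 40 = 885 cm.
Lower bound: ⌈885/160⌉ = 6 stock rods.
A packing using 6 stock rods:
  stock rod 1: 155 = 155
  stock rod 2: 135 = 135
  stock rod 3: 125 = 125
  stock rod 4: 110 + 50 = 160
  stock rod 5: 95 + 55 = 150
  stock rod 6: 75 + 45 + 40 = 160
This matches the lower bound, so 6 is optimal.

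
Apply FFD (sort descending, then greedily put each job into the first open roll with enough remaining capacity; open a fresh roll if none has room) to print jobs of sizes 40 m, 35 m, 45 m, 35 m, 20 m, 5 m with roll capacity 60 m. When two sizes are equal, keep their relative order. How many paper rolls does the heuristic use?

4

Sorted descending: 45, 40, 35, 35, 20, 5.
  45 → roll 1 (new)  [load 45/60]
  40 → roll 2 (new)  [load 40/60]
  35 → roll 3 (new)  [load 35/60]
  35 → roll 4 (new)  [load 35/60]
  20 → roll 2  [load 60/60]
  5 → roll 1  [load 50/60]
4 paper rolls opened.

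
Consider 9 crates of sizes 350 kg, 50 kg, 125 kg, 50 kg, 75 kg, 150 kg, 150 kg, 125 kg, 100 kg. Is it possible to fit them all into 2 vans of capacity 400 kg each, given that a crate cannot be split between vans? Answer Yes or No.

No

Total = 1175 kg; ⌈1175/400⌉ = 3.
At least 3 vans are required, but only 2 are allowed.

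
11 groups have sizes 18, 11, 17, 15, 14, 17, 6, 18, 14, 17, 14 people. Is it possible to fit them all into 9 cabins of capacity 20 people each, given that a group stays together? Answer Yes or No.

No

Total = 161 people; ⌈161/20⌉ = 9.
10 groups each exceed half the capacity and cannot share a cabin, forcing at least 10 cabins.
At least 10 cabins are required, but only 9 are allowed.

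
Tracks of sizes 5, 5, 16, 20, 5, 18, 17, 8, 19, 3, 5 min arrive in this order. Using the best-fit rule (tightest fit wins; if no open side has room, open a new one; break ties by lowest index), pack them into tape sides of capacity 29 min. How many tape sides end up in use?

  5 → side 1 (new)  [load 5/29]
  5 → side 1  [load 10/29]
  16 → side 1  [load 26/29]
  20 → side 2 (new)  [load 20/29]
  5 → side 2  [load 25/29]
  18 → side 3 (new)  [load 18/29]
  17 → side 4 (new)  [load 17/29]
  8 → side 3  [load 26/29]
  19 → side 5 (new)  [load 19/29]
  3 → side 1  [load 29/29]
  5 → side 5  [load 24/29]
5 tape sides opened.

5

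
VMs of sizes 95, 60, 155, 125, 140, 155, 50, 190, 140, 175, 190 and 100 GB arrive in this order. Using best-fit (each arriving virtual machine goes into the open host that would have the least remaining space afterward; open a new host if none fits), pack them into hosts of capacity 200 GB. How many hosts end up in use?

10

  95 → host 1 (new)  [load 95/200]
  60 → host 1  [load 155/200]
  155 → host 2 (new)  [load 155/200]
  125 → host 3 (new)  [load 125/200]
  140 → host 4 (new)  [load 140/200]
  155 → host 5 (new)  [load 155/200]
  50 → host 4  [load 190/200]
  190 → host 6 (new)  [load 190/200]
  140 → host 7 (new)  [load 140/200]
  175 → host 8 (new)  [load 175/200]
  190 → host 9 (new)  [load 190/200]
  100 → host 10 (new)  [load 100/200]
10 hosts opened.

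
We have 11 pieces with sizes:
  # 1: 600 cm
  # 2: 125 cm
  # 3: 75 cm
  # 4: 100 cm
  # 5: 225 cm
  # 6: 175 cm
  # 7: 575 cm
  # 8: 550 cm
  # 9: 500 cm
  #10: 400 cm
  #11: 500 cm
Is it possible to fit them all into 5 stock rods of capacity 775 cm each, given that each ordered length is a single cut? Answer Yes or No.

No

Total = 3825 cm; ⌈3825/775⌉ = 5.
6 pieces each exceed half the capacity and cannot share a stock rod, forcing at least 6 stock rods.
At least 6 stock rods are required, but only 5 are allowed.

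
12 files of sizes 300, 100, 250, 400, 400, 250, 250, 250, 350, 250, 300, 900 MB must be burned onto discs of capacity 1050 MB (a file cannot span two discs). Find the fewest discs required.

Total = 900 + 400 + 400 + 350 + 300 + 300 + 250 + 250 + 250 + 250 + 250 + 100 = 4000 MB.
Lower bound: ⌈4000/1050⌉ = 4 discs.
A packing using 4 discs:
  disc 1: 900 + 100 = 1000
  disc 2: 400 + 400 + 250 = 1050
  disc 3: 350 + 300 + 300 = 950
  disc 4: 250 + 250 + 250 + 250 = 1000
This matches the lower bound, so 4 is optimal.

4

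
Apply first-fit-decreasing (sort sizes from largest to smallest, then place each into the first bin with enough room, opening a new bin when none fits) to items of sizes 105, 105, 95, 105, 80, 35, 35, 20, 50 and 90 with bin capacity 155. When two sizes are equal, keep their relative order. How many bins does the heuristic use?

Sorted descending: 105, 105, 105, 95, 90, 80, 50, 35, 35, 20.
  105 → bin 1 (new)  [load 105/155]
  105 → bin 2 (new)  [load 105/155]
  105 → bin 3 (new)  [load 105/155]
  95 → bin 4 (new)  [load 95/155]
  90 → bin 5 (new)  [load 90/155]
  80 → bin 6 (new)  [load 80/155]
  50 → bin 1  [load 155/155]
  35 → bin 2  [load 140/155]
  35 → bin 3  [load 140/155]
  20 → bin 4  [load 115/155]
6 bins opened.

6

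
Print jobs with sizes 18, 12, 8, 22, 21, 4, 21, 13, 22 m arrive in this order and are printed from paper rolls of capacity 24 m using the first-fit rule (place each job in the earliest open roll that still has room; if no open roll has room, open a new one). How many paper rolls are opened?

  18 → roll 1 (new)  [load 18/24]
  12 → roll 2 (new)  [load 12/24]
  8 → roll 2  [load 20/24]
  22 → roll 3 (new)  [load 22/24]
  21 → roll 4 (new)  [load 21/24]
  4 → roll 1  [load 22/24]
  21 → roll 5 (new)  [load 21/24]
  13 → roll 6 (new)  [load 13/24]
  22 → roll 7 (new)  [load 22/24]
7 paper rolls opened.

7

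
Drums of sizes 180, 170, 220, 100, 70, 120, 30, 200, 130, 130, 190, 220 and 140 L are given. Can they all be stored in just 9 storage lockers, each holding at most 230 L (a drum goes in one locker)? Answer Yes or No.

No

Total = 1900 L; ⌈1900/230⌉ = 9.
10 drums each exceed half the capacity and cannot share a locker, forcing at least 10 storage lockers.
At least 10 storage lockers are required, but only 9 are allowed.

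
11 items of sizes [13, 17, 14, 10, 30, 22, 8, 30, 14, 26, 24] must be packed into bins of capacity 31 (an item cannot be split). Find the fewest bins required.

Total = 30 + 30 + 26 + 24 + 22 + 17 + 14 + 14 + 13 + 10 + 8 = 208.
Lower bound: ⌈208/31⌉ = 7 bins.
A packing using 8 bins:
  bin 1: 30 = 30
  bin 2: 30 = 30
  bin 3: 26 = 26
  bin 4: 24 = 24
  bin 5: 22 + 8 = 30
  bin 6: 17 + 14 = 31
  bin 7: 14 + 13 = 27
  bin 8: 10 = 10
No arrangement into 7 bins stays within capacity, so 8 is optimal.

8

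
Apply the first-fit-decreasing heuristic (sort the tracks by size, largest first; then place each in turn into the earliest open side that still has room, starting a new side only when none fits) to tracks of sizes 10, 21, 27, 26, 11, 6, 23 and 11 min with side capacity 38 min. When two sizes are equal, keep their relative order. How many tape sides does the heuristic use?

Sorted descending: 27, 26, 23, 21, 11, 11, 10, 6.
  27 → side 1 (new)  [load 27/38]
  26 → side 2 (new)  [load 26/38]
  23 → side 3 (new)  [load 23/38]
  21 → side 4 (new)  [load 21/38]
  11 → side 1  [load 38/38]
  11 → side 2  [load 37/38]
  10 → side 3  [load 33/38]
  6 → side 4  [load 27/38]
4 tape sides opened.

4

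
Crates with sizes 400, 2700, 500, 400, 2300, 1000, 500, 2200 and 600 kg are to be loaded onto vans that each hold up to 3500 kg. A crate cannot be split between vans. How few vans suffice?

4

Total = 2700 + 2300 + 2200 + 1000 + 600 + 500 + 500 + 400 + 400 = 10600 kg.
Lower bound: ⌈10600/3500⌉ = 4 vans.
A packing using 4 vans:
  van 1: 2700 + 600 = 3300
  van 2: 2300 + 1000 = 3300
  van 3: 2200 + 500 + 500 = 3200
  van 4: 400 + 400 = 800
This matches the lower bound, so 4 is optimal.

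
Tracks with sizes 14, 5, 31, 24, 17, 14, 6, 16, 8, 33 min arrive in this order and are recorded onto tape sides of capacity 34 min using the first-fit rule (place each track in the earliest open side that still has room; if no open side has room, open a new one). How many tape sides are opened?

6

  14 → side 1 (new)  [load 14/34]
  5 → side 1  [load 19/34]
  31 → side 2 (new)  [load 31/34]
  24 → side 3 (new)  [load 24/34]
  17 → side 4 (new)  [load 17/34]
  14 → side 1  [load 33/34]
  6 → side 3  [load 30/34]
  16 → side 4  [load 33/34]
  8 → side 5 (new)  [load 8/34]
  33 → side 6 (new)  [load 33/34]
6 tape sides opened.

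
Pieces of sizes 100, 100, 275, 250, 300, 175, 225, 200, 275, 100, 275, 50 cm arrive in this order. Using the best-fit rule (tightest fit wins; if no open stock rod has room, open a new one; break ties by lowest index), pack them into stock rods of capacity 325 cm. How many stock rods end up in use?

9

  100 → stock rod 1 (new)  [load 100/325]
  100 → stock rod 1  [load 200/325]
  275 → stock rod 2 (new)  [load 275/325]
  250 → stock rod 3 (new)  [load 250/325]
  300 → stock rod 4 (new)  [load 300/325]
  175 → stock rod 5 (new)  [load 175/325]
  225 → stock rod 6 (new)  [load 225/325]
  200 → stock rod 7 (new)  [load 200/325]
  275 → stock rod 8 (new)  [load 275/325]
  100 → stock rod 6  [load 325/325]
  275 → stock rod 9 (new)  [load 275/325]
  50 → stock rod 2  [load 325/325]
9 stock rods opened.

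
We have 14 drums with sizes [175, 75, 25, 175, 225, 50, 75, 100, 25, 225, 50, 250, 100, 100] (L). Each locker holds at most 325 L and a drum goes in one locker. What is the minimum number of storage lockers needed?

6

Total = 250 + 225 + 225 + 175 + 175 + 100 + 100 + 100 + 75 + 75 + 50 + 50 + 25 + 25 = 1650 L.
Lower bound: ⌈1650/325⌉ = 6 storage lockers.
A packing using 6 storage lockers:
  locker 1: 250 + 75 = 325
  locker 2: 225 + 100 = 325
  locker 3: 225 + 100 = 325
  locker 4: 175 + 100 + 50 = 325
  locker 5: 175 + 75 + 50 + 25 = 325
  locker 6: 25 = 25
This matches the lower bound, so 6 is optimal.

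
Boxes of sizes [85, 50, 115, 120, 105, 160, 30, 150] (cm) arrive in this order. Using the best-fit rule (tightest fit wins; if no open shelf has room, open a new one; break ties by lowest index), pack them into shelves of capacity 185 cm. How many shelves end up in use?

  85 → shelf 1 (new)  [load 85/185]
  50 → shelf 1  [load 135/185]
  115 → shelf 2 (new)  [load 115/185]
  120 → shelf 3 (new)  [load 120/185]
  105 → shelf 4 (new)  [load 105/185]
  160 → shelf 5 (new)  [load 160/185]
  30 → shelf 1  [load 165/185]
  150 → shelf 6 (new)  [load 150/185]
6 shelves opened.

6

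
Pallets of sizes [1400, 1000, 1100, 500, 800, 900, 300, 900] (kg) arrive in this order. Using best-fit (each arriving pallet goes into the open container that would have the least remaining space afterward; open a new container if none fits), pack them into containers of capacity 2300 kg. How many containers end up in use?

4

  1400 → container 1 (new)  [load 1400/2300]
  1000 → container 2 (new)  [load 1000/2300]
  1100 → container 2  [load 2100/2300]
  500 → container 1  [load 1900/2300]
  800 → container 3 (new)  [load 800/2300]
  900 → container 3  [load 1700/2300]
  300 → container 1  [load 2200/2300]
  900 → container 4 (new)  [load 900/2300]
4 containers opened.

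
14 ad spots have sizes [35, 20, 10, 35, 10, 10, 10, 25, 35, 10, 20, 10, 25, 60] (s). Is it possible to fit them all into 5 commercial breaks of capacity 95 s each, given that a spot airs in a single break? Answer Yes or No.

Yes

A valid assignment using 4 commercial breaks:
  break 1: 60 + 35 = 95
  break 2: 35 + 35 + 25 = 95
  break 3: 25 + 20 + 20 + 10 + 10 + 10 = 95
  break 4: 10 + 10 + 10 = 30
That uses only 4 ≤ 5, so 5 commercial breaks are enough.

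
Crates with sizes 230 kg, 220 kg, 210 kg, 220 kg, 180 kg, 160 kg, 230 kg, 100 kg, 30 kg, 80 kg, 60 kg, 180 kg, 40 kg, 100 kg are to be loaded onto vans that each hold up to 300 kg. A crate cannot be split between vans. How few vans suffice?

Total = 230 + 230 + 220 + 220 + 210 + 180 + 180 + 160 + 100 + 100 + 80 + 60 + 40 + 30 = 2040 kg.
Lower bound: ⌈2040/300⌉ = 7 vans.
Also, 8 crates each exceed 150 kg, and no two of those can share a van, so at least 8 vans are needed.
A packing using 8 vans:
  van 1: 230 + 60 = 290
  van 2: 230 + 40 + 30 = 300
  van 3: 220 + 80 = 300
  van 4: 220 = 220
  van 5: 210 = 210
  van 6: 180 + 100 = 280
  van 7: 180 + 100 = 280
  van 8: 160 = 160
This matches the lower bound, so 8 is optimal.

8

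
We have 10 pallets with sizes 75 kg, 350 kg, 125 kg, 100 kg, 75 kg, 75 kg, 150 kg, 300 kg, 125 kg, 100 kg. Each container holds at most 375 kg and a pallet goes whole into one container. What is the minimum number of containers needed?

4

Total = 350 + 300 + 150 + 125 + 125 + 100 + 100 + 75 + 75 + 75 = 1475 kg.
Lower bound: ⌈1475/375⌉ = 4 containers.
A packing using 4 containers:
  container 1: 350 = 350
  container 2: 300 + 75 = 375
  container 3: 150 + 125 + 100 = 375
  container 4: 125 + 100 + 75 + 75 = 375
This matches the lower bound, so 4 is optimal.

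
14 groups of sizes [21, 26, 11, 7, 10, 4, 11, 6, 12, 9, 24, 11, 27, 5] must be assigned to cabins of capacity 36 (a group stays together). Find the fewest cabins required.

Total = 27 + 26 + 24 + 21 + 12 + 11 + 11 + 11 + 10 + 9 + 7 + 6 + 5 + 4 = 184.
Lower bound: ⌈184/36⌉ = 6 cabins.
A packing using 6 cabins:
  cabin 1: 27 + 9 = 36
  cabin 2: 26 + 10 = 36
  cabin 3: 24 + 12 = 36
  cabin 4: 21 + 11 + 4 = 36
  cabin 5: 11 + 11 + 7 + 6 = 35
  cabin 6: 5 = 5
This matches the lower bound, so 6 is optimal.

6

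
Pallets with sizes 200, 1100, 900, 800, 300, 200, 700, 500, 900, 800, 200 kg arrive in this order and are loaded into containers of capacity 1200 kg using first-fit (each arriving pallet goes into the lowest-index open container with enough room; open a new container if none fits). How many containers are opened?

7

  200 → container 1 (new)  [load 200/1200]
  1100 → container 2 (new)  [load 1100/1200]
  900 → container 1  [load 1100/1200]
  800 → container 3 (new)  [load 800/1200]
  300 → container 3  [load 1100/1200]
  200 → container 4 (new)  [load 200/1200]
  700 → container 4  [load 900/1200]
  500 → container 5 (new)  [load 500/1200]
  900 → container 6 (new)  [load 900/1200]
  800 → container 7 (new)  [load 800/1200]
  200 → container 4  [load 1100/1200]
7 containers opened.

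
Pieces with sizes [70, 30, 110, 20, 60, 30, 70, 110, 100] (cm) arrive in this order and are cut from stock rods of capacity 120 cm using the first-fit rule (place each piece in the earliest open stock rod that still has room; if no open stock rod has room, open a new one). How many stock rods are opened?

6

  70 → stock rod 1 (new)  [load 70/120]
  30 → stock rod 1  [load 100/120]
  110 → stock rod 2 (new)  [load 110/120]
  20 → stock rod 1  [load 120/120]
  60 → stock rod 3 (new)  [load 60/120]
  30 → stock rod 3  [load 90/120]
  70 → stock rod 4 (new)  [load 70/120]
  110 → stock rod 5 (new)  [load 110/120]
  100 → stock rod 6 (new)  [load 100/120]
6 stock rods opened.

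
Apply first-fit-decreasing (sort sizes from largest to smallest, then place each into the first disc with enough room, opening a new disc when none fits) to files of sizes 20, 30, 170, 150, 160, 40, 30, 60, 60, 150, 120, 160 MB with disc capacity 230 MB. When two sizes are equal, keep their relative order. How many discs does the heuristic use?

Sorted descending: 170, 160, 160, 150, 150, 120, 60, 60, 40, 30, 30, 20.
  170 → disc 1 (new)  [load 170/230]
  160 → disc 2 (new)  [load 160/230]
  160 → disc 3 (new)  [load 160/230]
  150 → disc 4 (new)  [load 150/230]
  150 → disc 5 (new)  [load 150/230]
  120 → disc 6 (new)  [load 120/230]
  60 → disc 1  [load 230/230]
  60 → disc 2  [load 220/230]
  40 → disc 3  [load 200/230]
  30 → disc 3  [load 230/230]
  30 → disc 4  [load 180/230]
  20 → disc 4  [load 200/230]
6 discs opened.

6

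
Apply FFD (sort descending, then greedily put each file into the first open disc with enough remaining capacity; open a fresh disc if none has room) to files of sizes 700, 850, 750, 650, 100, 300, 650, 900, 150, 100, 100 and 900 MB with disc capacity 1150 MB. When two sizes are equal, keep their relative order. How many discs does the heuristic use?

Sorted descending: 900, 900, 850, 750, 700, 650, 650, 300, 150, 100, 100, 100.
  900 → disc 1 (new)  [load 900/1150]
  900 → disc 2 (new)  [load 900/1150]
  850 → disc 3 (new)  [load 850/1150]
  750 → disc 4 (new)  [load 750/1150]
  700 → disc 5 (new)  [load 700/1150]
  650 → disc 6 (new)  [load 650/1150]
  650 → disc 7 (new)  [load 650/1150]
  300 → disc 3  [load 1150/1150]
  150 → disc 1  [load 1050/1150]
  100 → disc 1  [load 1150/1150]
  100 → disc 2  [load 1000/1150]
  100 → disc 2  [load 1100/1150]
7 discs opened.

7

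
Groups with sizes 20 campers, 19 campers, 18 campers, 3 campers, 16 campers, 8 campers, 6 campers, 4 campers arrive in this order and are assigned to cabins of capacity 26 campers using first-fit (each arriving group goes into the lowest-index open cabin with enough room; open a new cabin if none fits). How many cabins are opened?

  20 → cabin 1 (new)  [load 20/26]
  19 → cabin 2 (new)  [load 19/26]
  18 → cabin 3 (new)  [load 18/26]
  3 → cabin 1  [load 23/26]
  16 → cabin 4 (new)  [load 16/26]
  8 → cabin 3  [load 26/26]
  6 → cabin 2  [load 25/26]
  4 → cabin 4  [load 20/26]
4 cabins opened.

4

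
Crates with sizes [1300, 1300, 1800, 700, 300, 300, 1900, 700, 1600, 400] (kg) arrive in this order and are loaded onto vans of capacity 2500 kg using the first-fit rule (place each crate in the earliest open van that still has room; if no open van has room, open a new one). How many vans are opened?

  1300 → van 1 (new)  [load 1300/2500]
  1300 → van 2 (new)  [load 1300/2500]
  1800 → van 3 (new)  [load 1800/2500]
  700 → van 1  [load 2000/2500]
  300 → van 1  [load 2300/2500]
  300 → van 2  [load 1600/2500]
  1900 → van 4 (new)  [load 1900/2500]
  700 → van 2  [load 2300/2500]
  1600 → van 5 (new)  [load 1600/2500]
  400 → van 3  [load 2200/2500]
5 vans opened.

5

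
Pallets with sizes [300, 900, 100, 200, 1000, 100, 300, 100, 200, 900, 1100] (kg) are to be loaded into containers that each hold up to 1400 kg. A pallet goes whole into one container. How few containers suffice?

4

Total = 1100 + 1000 + 900 + 900 + 300 + 300 + 200 + 200 + 100 + 100 + 100 = 5200 kg.
Lower bound: ⌈5200/1400⌉ = 4 containers.
A packing using 4 containers:
  container 1: 1100 + 300 = 1400
  container 2: 1000 + 300 + 100 = 1400
  container 3: 900 + 200 + 200 + 100 = 1400
  container 4: 900 + 100 = 1000
This matches the lower bound, so 4 is optimal.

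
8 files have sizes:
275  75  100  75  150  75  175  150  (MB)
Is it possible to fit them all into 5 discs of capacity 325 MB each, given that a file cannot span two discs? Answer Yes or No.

A valid assignment using 4 discs:
  disc 1: 275 = 275
  disc 2: 175 + 150 = 325
  disc 3: 150 + 100 + 75 = 325
  disc 4: 75 + 75 = 150
That uses only 4 ≤ 5, so 5 discs are enough.

Yes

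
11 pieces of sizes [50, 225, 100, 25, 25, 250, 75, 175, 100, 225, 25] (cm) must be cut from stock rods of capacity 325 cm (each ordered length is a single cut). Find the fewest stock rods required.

4

Total = 250 + 225 + 225 + 175 + 100 + 100 + 75 + 50 + 25 + 25 + 25 = 1275 cm.
Lower bound: ⌈1275/325⌉ = 4 stock rods.
A packing using 4 stock rods:
  stock rod 1: 250 + 75 = 325
  stock rod 2: 225 + 100 = 325
  stock rod 3: 225 + 100 = 325
  stock rod 4: 175 + 50 + 25 + 25 + 25 = 300
This matches the lower bound, so 4 is optimal.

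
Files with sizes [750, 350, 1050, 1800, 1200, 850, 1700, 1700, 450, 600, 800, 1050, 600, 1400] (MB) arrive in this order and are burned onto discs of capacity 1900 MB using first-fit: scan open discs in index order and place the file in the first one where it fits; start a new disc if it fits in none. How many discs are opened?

  750 → disc 1 (new)  [load 750/1900]
  350 → disc 1  [load 1100/1900]
  1050 → disc 2 (new)  [load 1050/1900]
  1800 → disc 3 (new)  [load 1800/1900]
  1200 → disc 4 (new)  [load 1200/1900]
  850 → disc 2  [load 1900/1900]
  1700 → disc 5 (new)  [load 1700/1900]
  1700 → disc 6 (new)  [load 1700/1900]
  450 → disc 1  [load 1550/1900]
  600 → disc 4  [load 1800/1900]
  800 → disc 7 (new)  [load 800/1900]
  1050 → disc 7  [load 1850/1900]
  600 → disc 8 (new)  [load 600/1900]
  1400 → disc 9 (new)  [load 1400/1900]
9 discs opened.

9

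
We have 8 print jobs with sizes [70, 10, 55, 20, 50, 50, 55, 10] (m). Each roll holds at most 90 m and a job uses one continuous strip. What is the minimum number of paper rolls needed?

5

Total = 70 + 55 + 55 + 50 + 50 + 20 + 10 + 10 = 320 m.
Lower bound: ⌈320/90⌉ = 4 paper rolls.
Also, 5 print jobs each exceed 45 m, and no two of those can share a roll, so at least 5 paper rolls are needed.
A packing using 5 paper rolls:
  roll 1: 70 + 20 = 90
  roll 2: 55 + 10 + 10 = 75
  roll 3: 55 = 55
  roll 4: 50 = 50
  roll 5: 50 = 50
This matches the lower bound, so 5 is optimal.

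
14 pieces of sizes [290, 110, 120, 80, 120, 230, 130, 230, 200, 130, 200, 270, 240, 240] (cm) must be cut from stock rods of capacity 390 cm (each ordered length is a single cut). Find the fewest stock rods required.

Total = 290 + 270 + 240 + 240 + 230 + 230 + 200 + 200 + 130 + 130 + 120 + 120 + 110 + 80 = 2590 cm.
Lower bound: ⌈2590/390⌉ = 7 stock rods.
Also, 8 pieces each exceed 195 cm, and no two of those can share a stock rod, so at least 8 stock rods are needed.
A packing using 8 stock rods:
  stock rod 1: 290 + 80 = 370
  stock rod 2: 270 + 120 = 390
  stock rod 3: 240 + 130 = 370
  stock rod 4: 240 + 130 = 370
  stock rod 5: 230 + 120 = 350
  stock rod 6: 230 + 110 = 340
  stock rod 7: 200 = 200
  stock rod 8: 200 = 200
This matches the lower bound, so 8 is optimal.

8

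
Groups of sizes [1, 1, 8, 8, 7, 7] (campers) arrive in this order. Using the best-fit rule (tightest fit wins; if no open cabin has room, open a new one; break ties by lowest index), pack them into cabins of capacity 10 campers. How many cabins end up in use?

  1 → cabin 1 (new)  [load 1/10]
  1 → cabin 1  [load 2/10]
  8 → cabin 1  [load 10/10]
  8 → cabin 2 (new)  [load 8/10]
  7 → cabin 3 (new)  [load 7/10]
  7 → cabin 4 (new)  [load 7/10]
4 cabins opened.

4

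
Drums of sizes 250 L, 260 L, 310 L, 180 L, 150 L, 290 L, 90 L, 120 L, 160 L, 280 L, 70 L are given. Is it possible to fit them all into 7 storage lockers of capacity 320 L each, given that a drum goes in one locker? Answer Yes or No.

No

Total = 2160 L; ⌈2160/320⌉ = 7.
The bound of 7 does not rule out 7, but exhaustive search shows no assignment into 7 storage lockers of capacity 320 L exists — the minimum is 8.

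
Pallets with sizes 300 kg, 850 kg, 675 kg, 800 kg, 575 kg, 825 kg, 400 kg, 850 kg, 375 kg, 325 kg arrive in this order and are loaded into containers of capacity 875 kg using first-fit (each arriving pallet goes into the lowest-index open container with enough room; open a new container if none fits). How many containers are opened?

8

  300 → container 1 (new)  [load 300/875]
  850 → container 2 (new)  [load 850/875]
  675 → container 3 (new)  [load 675/875]
  800 → container 4 (new)  [load 800/875]
  575 → container 1  [load 875/875]
  825 → container 5 (new)  [load 825/875]
  400 → container 6 (new)  [load 400/875]
  850 → container 7 (new)  [load 850/875]
  375 → container 6  [load 775/875]
  325 → container 8 (new)  [load 325/875]
8 containers opened.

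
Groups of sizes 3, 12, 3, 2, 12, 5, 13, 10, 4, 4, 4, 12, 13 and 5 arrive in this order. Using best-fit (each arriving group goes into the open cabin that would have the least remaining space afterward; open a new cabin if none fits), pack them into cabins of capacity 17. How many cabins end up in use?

  3 → cabin 1 (new)  [load 3/17]
  12 → cabin 1  [load 15/17]
  3 → cabin 2 (new)  [load 3/17]
  2 → cabin 1  [load 17/17]
  12 → cabin 2  [load 15/17]
  5 → cabin 3 (new)  [load 5/17]
  13 → cabin 4 (new)  [load 13/17]
  10 → cabin 3  [load 15/17]
  4 → cabin 4  [load 17/17]
  4 → cabin 5 (new)  [load 4/17]
  4 → cabin 5  [load 8/17]
  12 → cabin 6 (new)  [load 12/17]
  13 → cabin 7 (new)  [load 13/17]
  5 → cabin 6  [load 17/17]
7 cabins opened.

7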